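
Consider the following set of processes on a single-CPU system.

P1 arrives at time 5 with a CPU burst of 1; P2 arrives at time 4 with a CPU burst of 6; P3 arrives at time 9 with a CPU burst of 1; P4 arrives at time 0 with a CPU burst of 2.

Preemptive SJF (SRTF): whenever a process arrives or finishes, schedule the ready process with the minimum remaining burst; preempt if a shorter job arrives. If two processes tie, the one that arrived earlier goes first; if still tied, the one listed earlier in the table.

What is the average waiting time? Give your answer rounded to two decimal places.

Gantt: | P4 0-2 | idle 2-4 | P2 4-5 | P1 5-6 | P2 6-9 | P3 9-10 | P2 10-12 |
Completion: P1=6  P2=12  P3=10  P4=2
Turnaround (C−A): P1=1  P2=8  P3=1  P4=2
Waiting times: P1=0, P2=2, P3=0, P4=0
Average waiting = (0+2+0+0) / 4 = 2/4 = 0.50

0.50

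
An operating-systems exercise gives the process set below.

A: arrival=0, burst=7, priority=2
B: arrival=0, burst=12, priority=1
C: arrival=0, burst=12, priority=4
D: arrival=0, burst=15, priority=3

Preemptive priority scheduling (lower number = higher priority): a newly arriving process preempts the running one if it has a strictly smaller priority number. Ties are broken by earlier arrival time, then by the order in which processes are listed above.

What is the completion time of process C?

46

Gantt: | B 0-12 | A 12-19 | D 19-34 | C 34-46 |
Completion: A=19  B=12  C=46  D=34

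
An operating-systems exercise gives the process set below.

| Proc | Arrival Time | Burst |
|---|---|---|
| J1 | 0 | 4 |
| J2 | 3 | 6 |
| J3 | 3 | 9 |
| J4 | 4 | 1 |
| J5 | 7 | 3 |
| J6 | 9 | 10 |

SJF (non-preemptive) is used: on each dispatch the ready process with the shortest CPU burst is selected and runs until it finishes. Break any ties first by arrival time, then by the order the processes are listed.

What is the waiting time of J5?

Timeline: | J1 0-4 | J4 4-5 | J2 5-11 | J5 11-14 | J3 14-23 | J6 23-33 |
Completion: J1=4  J2=11  J3=23  J4=5  J5=14  J6=33
Waiting(J5) = turnaround − burst = 7 − 3 = 4

4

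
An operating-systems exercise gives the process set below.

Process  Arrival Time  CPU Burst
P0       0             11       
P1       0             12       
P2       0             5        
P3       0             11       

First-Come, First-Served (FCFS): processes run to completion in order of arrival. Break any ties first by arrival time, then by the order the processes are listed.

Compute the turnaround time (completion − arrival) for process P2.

28

Timeline: | P0 0-11 | P1 11-23 | P2 23-28 | P3 28-39 |
Completion: P0=11  P1=23  P2=28  P3=39
Turnaround(P2) = completion − arrival = 28 − 0 = 28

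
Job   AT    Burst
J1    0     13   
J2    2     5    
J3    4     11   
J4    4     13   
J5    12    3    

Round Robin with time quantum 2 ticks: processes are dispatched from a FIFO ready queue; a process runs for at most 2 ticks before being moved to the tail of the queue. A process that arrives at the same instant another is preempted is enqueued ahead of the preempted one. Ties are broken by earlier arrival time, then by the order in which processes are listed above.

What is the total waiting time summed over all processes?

Gantt: | J1 0-2 | J2 2-4 | J1 4-6 | J3 6-8 | J4 8-10 | J2 10-12 | J1 12-14 | J3 14-16 | J4 16-18 | J5 18-20 | J2 20-21 | J1 21-23 | J3 23-25 | J4 25-27 | J5 27-28 | J1 28-30 | J3 30-32 | J4 32-34 | J1 34-36 | J3 36-38 | J4 38-40 | J1 40-41 | J3 41-42 | J4 42-45 |
Completion: J1=41  J2=21  J3=42  J4=45  J5=28
Turnaround (C−A): J1=41  J2=19  J3=38  J4=41  J5=16
Waiting = turnaround − burst: J1=28, J2=14, J3=27, J4=28, J5=13
Total waiting = 28 + 14 + 27 + 28 + 13 = 110

110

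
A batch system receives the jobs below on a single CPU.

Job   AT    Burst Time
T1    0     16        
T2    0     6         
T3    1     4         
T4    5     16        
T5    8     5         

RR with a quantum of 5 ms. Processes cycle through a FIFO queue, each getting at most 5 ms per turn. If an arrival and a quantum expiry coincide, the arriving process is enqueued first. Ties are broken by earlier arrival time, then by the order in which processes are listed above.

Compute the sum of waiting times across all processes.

105

Timeline: | T1 0-5 | T2 5-10 | T3 10-14 | T4 14-19 | T1 19-24 | T5 24-29 | T2 29-30 | T4 30-35 | T1 35-40 | T4 40-45 | T1 45-46 | T4 46-47 |
Completion: T1=46  T2=30  T3=14  T4=47  T5=29
Turnaround (C−A): T1=46  T2=30  T3=13  T4=42  T5=21
Waiting = turnaround − burst: T1=30, T2=24, T3=9, T4=26, T5=16
Total waiting = 30 + 24 + 9 + 26 + 16 = 105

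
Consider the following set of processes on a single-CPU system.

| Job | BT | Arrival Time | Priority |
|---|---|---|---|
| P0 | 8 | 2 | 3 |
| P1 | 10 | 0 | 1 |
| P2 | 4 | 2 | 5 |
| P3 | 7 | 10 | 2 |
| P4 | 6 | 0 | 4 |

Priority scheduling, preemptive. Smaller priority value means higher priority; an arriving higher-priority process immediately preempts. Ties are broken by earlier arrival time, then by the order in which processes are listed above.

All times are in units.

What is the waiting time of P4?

Gantt: | P1 0-10 | P3 10-17 | P0 17-25 | P4 25-31 | P2 31-35 |
Completion: P0=25  P1=10  P2=35  P3=17  P4=31
Waiting(P4) = turnaround − burst = 31 − 6 = 25

25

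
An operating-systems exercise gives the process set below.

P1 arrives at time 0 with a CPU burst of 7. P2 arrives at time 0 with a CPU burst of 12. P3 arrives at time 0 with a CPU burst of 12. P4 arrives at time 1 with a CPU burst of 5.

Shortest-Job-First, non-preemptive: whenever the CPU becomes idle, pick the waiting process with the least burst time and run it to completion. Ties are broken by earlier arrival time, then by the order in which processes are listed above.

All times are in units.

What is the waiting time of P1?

0

Schedule: | P1 0-7 | P4 7-12 | P2 12-24 | P3 24-36 |
Completion: P1=7  P2=24  P3=36  P4=12
Waiting(P1) = turnaround − burst = 7 − 7 = 0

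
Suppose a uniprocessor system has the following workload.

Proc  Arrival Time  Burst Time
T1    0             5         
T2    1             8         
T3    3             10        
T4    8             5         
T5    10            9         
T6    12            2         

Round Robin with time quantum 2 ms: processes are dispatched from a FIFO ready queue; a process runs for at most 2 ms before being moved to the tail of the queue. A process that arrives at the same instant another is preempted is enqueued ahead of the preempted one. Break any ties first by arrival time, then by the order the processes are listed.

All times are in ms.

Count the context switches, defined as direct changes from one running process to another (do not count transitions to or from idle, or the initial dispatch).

19

Schedule: | T1 0-2 | T2 2-4 | T1 4-6 | T3 6-8 | T2 8-10 | T1 10-11 | T4 11-13 | T3 13-15 | T5 15-17 | T2 17-19 | T6 19-21 | T4 21-23 | T3 23-25 | T5 25-27 | T2 27-29 | T4 29-30 | T3 30-32 | T5 32-34 | T3 34-36 | T5 36-39 |
Completion: T1=11  T2=29  T3=36  T4=30  T5=39  T6=21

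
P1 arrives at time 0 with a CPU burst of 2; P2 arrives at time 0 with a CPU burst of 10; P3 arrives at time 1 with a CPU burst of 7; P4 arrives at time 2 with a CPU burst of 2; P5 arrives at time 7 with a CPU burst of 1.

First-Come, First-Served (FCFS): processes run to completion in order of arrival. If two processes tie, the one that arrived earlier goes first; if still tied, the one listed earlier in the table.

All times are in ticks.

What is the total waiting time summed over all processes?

Timeline: | P1 0-2 | P2 2-12 | P3 12-19 | P4 19-21 | P5 21-22 |
Completion: P1=2  P2=12  P3=19  P4=21  P5=22
Waiting = turnaround − burst: P1=0, P2=2, P3=11, P4=17, P5=14
Total waiting = 0 + 2 + 11 + 17 + 14 = 44

44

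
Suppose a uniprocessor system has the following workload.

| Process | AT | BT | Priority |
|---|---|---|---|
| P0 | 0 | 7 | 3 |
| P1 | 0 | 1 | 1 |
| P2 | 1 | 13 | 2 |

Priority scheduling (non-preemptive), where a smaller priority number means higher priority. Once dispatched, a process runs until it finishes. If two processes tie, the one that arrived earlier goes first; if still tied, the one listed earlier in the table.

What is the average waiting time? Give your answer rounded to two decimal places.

Timeline: | P1 0-1 | P2 1-14 | P0 14-21 |
Completion: P0=21  P1=1  P2=14
Waiting times: P0=14, P1=0, P2=0
Average waiting = (14+0+0) / 3 = 14/3 = 4.67

4.67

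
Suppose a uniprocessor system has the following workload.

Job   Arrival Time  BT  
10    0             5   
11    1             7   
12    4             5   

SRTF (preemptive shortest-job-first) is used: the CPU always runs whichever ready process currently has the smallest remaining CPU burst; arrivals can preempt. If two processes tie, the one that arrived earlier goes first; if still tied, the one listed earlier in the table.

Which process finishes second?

12

Timeline: | 10 0-5 | 12 5-10 | 11 10-17 |
Completion: 10=5  11=17  12=10
Turnaround (C−A): 10=5  11=16  12=6
Finish order: 10 → 12 → 11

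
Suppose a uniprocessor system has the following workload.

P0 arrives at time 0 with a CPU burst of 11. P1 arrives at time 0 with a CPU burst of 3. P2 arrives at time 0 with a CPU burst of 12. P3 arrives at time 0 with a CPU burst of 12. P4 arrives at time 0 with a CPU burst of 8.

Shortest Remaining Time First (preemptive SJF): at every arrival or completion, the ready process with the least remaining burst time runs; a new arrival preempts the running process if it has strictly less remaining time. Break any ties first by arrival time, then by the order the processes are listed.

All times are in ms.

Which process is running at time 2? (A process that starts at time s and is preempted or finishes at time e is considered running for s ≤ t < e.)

Schedule: | P1 0-3 | P4 3-11 | P0 11-22 | P2 22-34 | P3 34-46 |
Completion: P0=22  P1=3  P2=34  P3=46  P4=11
Turnaround (C−A): P0=22  P1=3  P2=34  P3=46  P4=11

P1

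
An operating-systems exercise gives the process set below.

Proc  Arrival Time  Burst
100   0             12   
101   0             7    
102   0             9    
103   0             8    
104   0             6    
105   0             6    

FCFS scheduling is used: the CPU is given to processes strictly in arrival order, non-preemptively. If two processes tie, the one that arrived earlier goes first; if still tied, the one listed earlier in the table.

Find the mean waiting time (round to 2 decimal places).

Gantt: | 100 0-12 | 101 12-19 | 102 19-28 | 103 28-36 | 104 36-42 | 105 42-48 |
Completion: 100=12  101=19  102=28  103=36  104=42  105=48
Turnaround (C−A): 100=12  101=19  102=28  103=36  104=42  105=48
Waiting times: 100=0, 101=12, 102=19, 103=28, 104=36, 105=42
Average waiting = (0+12+19+28+36+42) / 6 = 137/6 = 22.83

22.83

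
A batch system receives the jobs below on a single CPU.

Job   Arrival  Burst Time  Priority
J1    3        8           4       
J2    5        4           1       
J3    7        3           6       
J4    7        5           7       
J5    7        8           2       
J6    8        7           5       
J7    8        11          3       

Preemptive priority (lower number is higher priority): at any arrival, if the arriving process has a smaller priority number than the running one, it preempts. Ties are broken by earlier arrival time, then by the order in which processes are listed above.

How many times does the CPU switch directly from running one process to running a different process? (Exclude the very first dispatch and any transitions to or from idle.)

7

Timeline: | idle 0-3 | J1 3-5 | J2 5-9 | J5 9-17 | J7 17-28 | J1 28-34 | J6 34-41 | J3 41-44 | J4 44-49 |
Completion: J1=34  J2=9  J3=44  J4=49  J5=17  J6=41  J7=28
Turnaround (C−A): J1=31  J2=4  J3=37  J4=42  J5=10  J6=33  J7=20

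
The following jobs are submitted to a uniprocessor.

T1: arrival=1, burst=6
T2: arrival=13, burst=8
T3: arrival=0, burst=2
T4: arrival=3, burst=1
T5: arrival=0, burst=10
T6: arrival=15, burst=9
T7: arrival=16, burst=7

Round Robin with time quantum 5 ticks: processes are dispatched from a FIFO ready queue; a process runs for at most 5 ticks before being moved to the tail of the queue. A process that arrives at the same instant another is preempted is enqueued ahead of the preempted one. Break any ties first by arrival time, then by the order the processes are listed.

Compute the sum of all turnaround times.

Schedule: | T3 0-2 | T5 2-7 | T1 7-12 | T4 12-13 | T5 13-18 | T1 18-19 | T2 19-24 | T6 24-29 | T7 29-34 | T2 34-37 | T6 37-41 | T7 41-43 |
Completion: T1=19  T2=37  T3=2  T4=13  T5=18  T6=41  T7=43
Turnaround (C−A): T1=18  T2=24  T3=2  T4=10  T5=18  T6=26  T7=27
Turnaround = completion − arrival: T1=18, T2=24, T3=2, T4=10, T5=18, T6=26, T7=27
Total turnaround = 18 + 24 + 2 + 10 + 18 + 26 + 27 = 125

125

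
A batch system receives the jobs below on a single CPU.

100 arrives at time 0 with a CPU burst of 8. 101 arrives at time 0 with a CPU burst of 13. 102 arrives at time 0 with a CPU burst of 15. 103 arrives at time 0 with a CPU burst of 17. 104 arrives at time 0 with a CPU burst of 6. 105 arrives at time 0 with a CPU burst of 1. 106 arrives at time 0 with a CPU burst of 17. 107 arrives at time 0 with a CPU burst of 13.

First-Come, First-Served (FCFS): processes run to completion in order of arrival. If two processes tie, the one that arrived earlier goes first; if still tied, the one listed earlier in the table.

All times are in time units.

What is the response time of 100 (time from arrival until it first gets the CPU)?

Schedule: | 100 0-8 | 101 8-21 | 102 21-36 | 103 36-53 | 104 53-59 | 105 59-60 | 106 60-77 | 107 77-90 |
Completion: 100=8  101=21  102=36  103=53  104=59  105=60  106=77  107=90
Turnaround (C−A): 100=8  101=21  102=36  103=53  104=59  105=60  106=77  107=90
Response(100) = first start − arrival = 0 − 0 = 0

0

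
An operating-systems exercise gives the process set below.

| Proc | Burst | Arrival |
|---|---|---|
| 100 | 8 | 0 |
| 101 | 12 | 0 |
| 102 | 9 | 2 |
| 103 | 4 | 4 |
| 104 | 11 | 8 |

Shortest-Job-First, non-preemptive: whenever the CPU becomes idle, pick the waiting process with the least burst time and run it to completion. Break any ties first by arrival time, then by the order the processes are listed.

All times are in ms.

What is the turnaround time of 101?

44

Schedule: | 100 0-8 | 103 8-12 | 102 12-21 | 104 21-32 | 101 32-44 |
Completion: 100=8  101=44  102=21  103=12  104=32
Turnaround(101) = completion − arrival = 44 − 0 = 44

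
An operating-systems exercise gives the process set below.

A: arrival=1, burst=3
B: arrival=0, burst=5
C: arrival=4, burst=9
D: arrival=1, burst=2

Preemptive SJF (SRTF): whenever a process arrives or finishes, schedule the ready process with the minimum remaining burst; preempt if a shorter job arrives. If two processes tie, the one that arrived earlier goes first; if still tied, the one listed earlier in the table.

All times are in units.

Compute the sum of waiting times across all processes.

13

Timeline: | B 0-1 | D 1-3 | A 3-6 | B 6-10 | C 10-19 |
Completion: A=6  B=10  C=19  D=3
Turnaround (C−A): A=5  B=10  C=15  D=2
Waiting = turnaround − burst: A=2, B=5, C=6, D=0
Total waiting = 2 + 5 + 6 + 0 = 13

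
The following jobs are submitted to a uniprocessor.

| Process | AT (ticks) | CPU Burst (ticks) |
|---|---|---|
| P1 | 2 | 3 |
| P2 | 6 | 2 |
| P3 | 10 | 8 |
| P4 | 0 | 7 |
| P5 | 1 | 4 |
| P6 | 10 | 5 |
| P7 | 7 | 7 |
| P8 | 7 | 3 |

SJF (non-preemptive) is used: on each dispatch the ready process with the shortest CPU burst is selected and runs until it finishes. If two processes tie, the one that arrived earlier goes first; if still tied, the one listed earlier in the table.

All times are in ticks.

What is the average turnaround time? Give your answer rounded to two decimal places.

14.13

Timeline: | P4 0-7 | P2 7-9 | P1 9-12 | P8 12-15 | P5 15-19 | P6 19-24 | P7 24-31 | P3 31-39 |
Completion: P1=12  P2=9  P3=39  P4=7  P5=19  P6=24  P7=31  P8=15
Turnaround times: P1=10, P2=3, P3=29, P4=7, P5=18, P6=14, P7=24, P8=8
Average turnaround = (10+3+29+7+18+14+24+8) / 8 = 113/8 = 14.13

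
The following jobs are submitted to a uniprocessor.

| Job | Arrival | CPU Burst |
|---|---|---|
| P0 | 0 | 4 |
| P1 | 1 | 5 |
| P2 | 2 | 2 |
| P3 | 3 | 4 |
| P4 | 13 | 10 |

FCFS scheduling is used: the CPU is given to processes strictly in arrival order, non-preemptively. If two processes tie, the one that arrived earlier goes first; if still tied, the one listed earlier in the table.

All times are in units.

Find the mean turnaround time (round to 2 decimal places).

9.00

Schedule: | P0 0-4 | P1 4-9 | P2 9-11 | P3 11-15 | P4 15-25 |
Completion: P0=4  P1=9  P2=11  P3=15  P4=25
Turnaround times: P0=4, P1=8, P2=9, P3=12, P4=12
Average turnaround = (4+8+9+12+12) / 5 = 45/5 = 9.00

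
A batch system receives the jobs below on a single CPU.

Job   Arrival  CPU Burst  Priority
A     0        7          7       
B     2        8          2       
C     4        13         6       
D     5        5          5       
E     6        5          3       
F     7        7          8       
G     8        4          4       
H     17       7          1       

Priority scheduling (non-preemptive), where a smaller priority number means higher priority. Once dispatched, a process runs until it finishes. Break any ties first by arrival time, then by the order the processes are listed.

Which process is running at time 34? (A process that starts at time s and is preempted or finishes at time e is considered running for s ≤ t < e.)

Timeline: | A 0-7 | B 7-15 | E 15-20 | H 20-27 | G 27-31 | D 31-36 | C 36-49 | F 49-56 |
Completion: A=7  B=15  C=49  D=36  E=20  F=56  G=31  H=27
Turnaround (C−A): A=7  B=13  C=45  D=31  E=14  F=49  G=23  H=10

D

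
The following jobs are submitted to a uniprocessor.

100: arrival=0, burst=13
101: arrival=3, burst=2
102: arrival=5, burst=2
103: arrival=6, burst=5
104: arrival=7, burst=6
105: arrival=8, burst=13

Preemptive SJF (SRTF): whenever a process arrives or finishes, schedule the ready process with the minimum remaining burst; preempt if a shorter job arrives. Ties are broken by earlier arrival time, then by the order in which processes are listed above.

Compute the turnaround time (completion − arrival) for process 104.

11

Gantt: | 100 0-3 | 101 3-5 | 102 5-7 | 103 7-12 | 104 12-18 | 100 18-28 | 105 28-41 |
Completion: 100=28  101=5  102=7  103=12  104=18  105=41
Turnaround (C−A): 100=28  101=2  102=2  103=6  104=11  105=33
Turnaround(104) = completion − arrival = 18 − 7 = 11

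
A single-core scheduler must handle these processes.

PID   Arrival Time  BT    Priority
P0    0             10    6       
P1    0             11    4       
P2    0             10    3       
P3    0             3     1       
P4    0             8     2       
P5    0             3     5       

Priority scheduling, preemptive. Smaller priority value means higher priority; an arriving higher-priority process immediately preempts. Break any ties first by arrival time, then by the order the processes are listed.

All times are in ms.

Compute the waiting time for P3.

0

Timeline: | P3 0-3 | P4 3-11 | P2 11-21 | P1 21-32 | P5 32-35 | P0 35-45 |
Completion: P0=45  P1=32  P2=21  P3=3  P4=11  P5=35
Turnaround (C−A): P0=45  P1=32  P2=21  P3=3  P4=11  P5=35
Waiting(P3) = turnaround − burst = 3 − 3 = 0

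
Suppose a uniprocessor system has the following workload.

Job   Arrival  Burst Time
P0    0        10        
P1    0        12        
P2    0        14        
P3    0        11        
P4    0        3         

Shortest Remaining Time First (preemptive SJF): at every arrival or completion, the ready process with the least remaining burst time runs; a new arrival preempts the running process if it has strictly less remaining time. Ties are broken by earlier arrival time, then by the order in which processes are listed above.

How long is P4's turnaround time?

3

Gantt: | P4 0-3 | P0 3-13 | P3 13-24 | P1 24-36 | P2 36-50 |
Completion: P0=13  P1=36  P2=50  P3=24  P4=3
Turnaround (C−A): P0=13  P1=36  P2=50  P3=24  P4=3
Turnaround(P4) = completion − arrival = 3 − 0 = 3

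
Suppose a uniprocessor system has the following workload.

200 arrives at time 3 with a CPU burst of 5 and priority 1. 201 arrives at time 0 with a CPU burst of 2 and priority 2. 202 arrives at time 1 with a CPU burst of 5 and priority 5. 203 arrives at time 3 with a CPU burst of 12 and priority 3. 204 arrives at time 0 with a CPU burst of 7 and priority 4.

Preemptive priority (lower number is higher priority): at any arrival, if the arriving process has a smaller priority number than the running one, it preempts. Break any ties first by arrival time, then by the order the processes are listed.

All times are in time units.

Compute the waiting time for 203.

Timeline: | 201 0-2 | 204 2-3 | 200 3-8 | 203 8-20 | 204 20-26 | 202 26-31 |
Completion: 200=8  201=2  202=31  203=20  204=26
Waiting(203) = turnaround − burst = 17 − 12 = 5

5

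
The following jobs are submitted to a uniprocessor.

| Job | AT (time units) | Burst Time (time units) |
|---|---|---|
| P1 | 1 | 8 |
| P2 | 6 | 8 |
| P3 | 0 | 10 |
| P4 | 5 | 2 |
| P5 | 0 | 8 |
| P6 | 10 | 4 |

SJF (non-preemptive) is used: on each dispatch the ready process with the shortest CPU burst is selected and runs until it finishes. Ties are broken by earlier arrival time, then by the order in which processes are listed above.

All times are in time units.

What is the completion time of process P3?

Schedule: | P5 0-8 | P4 8-10 | P6 10-14 | P1 14-22 | P2 22-30 | P3 30-40 |
Completion: P1=22  P2=30  P3=40  P4=10  P5=8  P6=14
Turnaround (C−A): P1=21  P2=24  P3=40  P4=5  P5=8  P6=4

40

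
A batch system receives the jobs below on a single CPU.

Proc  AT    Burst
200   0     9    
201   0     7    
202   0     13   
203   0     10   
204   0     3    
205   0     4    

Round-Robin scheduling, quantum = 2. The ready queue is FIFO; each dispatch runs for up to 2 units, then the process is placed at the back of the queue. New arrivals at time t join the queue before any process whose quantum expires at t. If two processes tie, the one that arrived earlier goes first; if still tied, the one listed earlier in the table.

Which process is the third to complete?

201

Timeline: | 200 0-2 | 201 2-4 | 202 4-6 | 203 6-8 | 204 8-10 | 205 10-12 | 200 12-14 | 201 14-16 | 202 16-18 | 203 18-20 | 204 20-21 | 205 21-23 | 200 23-25 | 201 25-27 | 202 27-29 | 203 29-31 | 200 31-33 | 201 33-34 | 202 34-36 | 203 36-38 | 200 38-39 | 202 39-41 | 203 41-43 | 202 43-46 |
Completion: 200=39  201=34  202=46  203=43  204=21  205=23
Turnaround (C−A): 200=39  201=34  202=46  203=43  204=21  205=23
Finish order: 204 → 205 → 201 → 200 → 203 → 202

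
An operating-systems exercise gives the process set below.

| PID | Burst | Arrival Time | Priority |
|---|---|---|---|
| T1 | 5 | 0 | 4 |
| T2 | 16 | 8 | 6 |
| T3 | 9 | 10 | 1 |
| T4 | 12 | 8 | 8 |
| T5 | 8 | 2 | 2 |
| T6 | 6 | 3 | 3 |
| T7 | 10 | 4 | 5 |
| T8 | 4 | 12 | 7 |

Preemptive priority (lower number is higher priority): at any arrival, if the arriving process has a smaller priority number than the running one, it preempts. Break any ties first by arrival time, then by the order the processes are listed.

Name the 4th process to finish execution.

Timeline: | T1 0-2 | T5 2-10 | T3 10-19 | T6 19-25 | T1 25-28 | T7 28-38 | T2 38-54 | T8 54-58 | T4 58-70 |
Completion: T1=28  T2=54  T3=19  T4=70  T5=10  T6=25  T7=38  T8=58
Turnaround (C−A): T1=28  T2=46  T3=9  T4=62  T5=8  T6=22  T7=34  T8=46
Finish order: T5 → T3 → T6 → T1 → T7 → T2 → T8 → T4

T1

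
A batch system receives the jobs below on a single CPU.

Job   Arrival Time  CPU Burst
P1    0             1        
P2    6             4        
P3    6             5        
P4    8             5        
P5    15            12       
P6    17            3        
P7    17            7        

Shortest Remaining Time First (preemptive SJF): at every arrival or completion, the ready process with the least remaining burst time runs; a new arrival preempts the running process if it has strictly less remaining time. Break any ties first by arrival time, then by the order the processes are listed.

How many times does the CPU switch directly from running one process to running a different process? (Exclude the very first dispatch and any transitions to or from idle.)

5

Schedule: | P1 0-1 | idle 1-6 | P2 6-10 | P3 10-15 | P4 15-20 | P6 20-23 | P7 23-30 | P5 30-42 |
Completion: P1=1  P2=10  P3=15  P4=20  P5=42  P6=23  P7=30
Turnaround (C−A): P1=1  P2=4  P3=9  P4=12  P5=27  P6=6  P7=13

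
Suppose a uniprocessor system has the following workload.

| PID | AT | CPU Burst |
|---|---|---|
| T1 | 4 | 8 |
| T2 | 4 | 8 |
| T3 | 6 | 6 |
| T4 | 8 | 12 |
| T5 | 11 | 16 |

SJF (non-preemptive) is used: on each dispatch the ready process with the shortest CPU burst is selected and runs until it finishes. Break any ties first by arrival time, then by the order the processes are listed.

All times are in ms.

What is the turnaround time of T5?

43

Gantt: | idle 0-4 | T1 4-12 | T3 12-18 | T2 18-26 | T4 26-38 | T5 38-54 |
Completion: T1=12  T2=26  T3=18  T4=38  T5=54
Turnaround(T5) = completion − arrival = 54 − 11 = 43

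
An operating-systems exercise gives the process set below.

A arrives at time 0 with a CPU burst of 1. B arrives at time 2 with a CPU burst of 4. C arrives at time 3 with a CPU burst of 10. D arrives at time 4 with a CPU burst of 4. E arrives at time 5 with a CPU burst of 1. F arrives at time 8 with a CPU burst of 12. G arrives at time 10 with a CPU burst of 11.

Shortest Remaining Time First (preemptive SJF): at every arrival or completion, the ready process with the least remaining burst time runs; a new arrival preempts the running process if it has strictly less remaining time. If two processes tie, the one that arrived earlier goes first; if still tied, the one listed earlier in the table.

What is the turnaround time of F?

36

Gantt: | A 0-1 | idle 1-2 | B 2-6 | E 6-7 | D 7-11 | C 11-21 | G 21-32 | F 32-44 |
Completion: A=1  B=6  C=21  D=11  E=7  F=44  G=32
Turnaround(F) = completion − arrival = 44 − 8 = 36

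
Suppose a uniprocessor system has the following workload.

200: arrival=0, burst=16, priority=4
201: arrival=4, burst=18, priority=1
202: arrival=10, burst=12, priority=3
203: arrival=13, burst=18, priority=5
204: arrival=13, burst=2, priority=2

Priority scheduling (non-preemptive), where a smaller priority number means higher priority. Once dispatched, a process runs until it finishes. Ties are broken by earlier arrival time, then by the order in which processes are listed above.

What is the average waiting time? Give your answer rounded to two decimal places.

18.80

Gantt: | 200 0-16 | 201 16-34 | 204 34-36 | 202 36-48 | 203 48-66 |
Completion: 200=16  201=34  202=48  203=66  204=36
Turnaround (C−A): 200=16  201=30  202=38  203=53  204=23
Waiting times: 200=0, 201=12, 202=26, 203=35, 204=21
Average waiting = (0+12+26+35+21) / 5 = 94/5 = 18.80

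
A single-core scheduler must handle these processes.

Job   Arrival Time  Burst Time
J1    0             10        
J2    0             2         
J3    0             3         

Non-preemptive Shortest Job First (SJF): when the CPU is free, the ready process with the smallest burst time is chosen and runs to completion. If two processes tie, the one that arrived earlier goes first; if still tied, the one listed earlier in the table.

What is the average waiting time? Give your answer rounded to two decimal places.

Gantt: | J2 0-2 | J3 2-5 | J1 5-15 |
Completion: J1=15  J2=2  J3=5
Waiting times: J1=5, J2=0, J3=2
Average waiting = (5+0+2) / 3 = 7/3 = 2.33

2.33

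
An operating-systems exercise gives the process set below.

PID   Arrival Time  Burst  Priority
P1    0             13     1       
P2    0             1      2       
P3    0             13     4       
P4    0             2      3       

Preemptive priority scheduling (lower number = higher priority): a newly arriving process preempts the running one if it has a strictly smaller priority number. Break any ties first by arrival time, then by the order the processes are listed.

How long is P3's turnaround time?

Gantt: | P1 0-13 | P2 13-14 | P4 14-16 | P3 16-29 |
Completion: P1=13  P2=14  P3=29  P4=16
Turnaround (C−A): P1=13  P2=14  P3=29  P4=16
Turnaround(P3) = completion − arrival = 29 − 0 = 29

29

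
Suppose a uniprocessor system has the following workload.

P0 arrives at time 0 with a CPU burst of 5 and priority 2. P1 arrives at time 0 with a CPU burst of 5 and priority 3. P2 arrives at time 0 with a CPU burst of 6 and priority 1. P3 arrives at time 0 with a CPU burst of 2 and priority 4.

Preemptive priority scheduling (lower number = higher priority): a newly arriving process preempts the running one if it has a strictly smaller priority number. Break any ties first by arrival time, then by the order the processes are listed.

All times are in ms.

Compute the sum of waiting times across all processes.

Timeline: | P2 0-6 | P0 6-11 | P1 11-16 | P3 16-18 |
Completion: P0=11  P1=16  P2=6  P3=18
Waiting = turnaround − burst: P0=6, P1=11, P2=0, P3=16
Total waiting = 6 + 11 + 0 + 16 = 33

33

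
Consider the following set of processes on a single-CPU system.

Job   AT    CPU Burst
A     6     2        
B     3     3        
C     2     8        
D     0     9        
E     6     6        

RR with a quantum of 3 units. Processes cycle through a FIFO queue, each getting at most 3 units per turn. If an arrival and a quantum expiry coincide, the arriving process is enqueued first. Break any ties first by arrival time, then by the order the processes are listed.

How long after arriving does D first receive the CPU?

0

Timeline: | D 0-3 | C 3-6 | B 6-9 | D 9-12 | A 12-14 | E 14-17 | C 17-20 | D 20-23 | E 23-26 | C 26-28 |
Completion: A=14  B=9  C=28  D=23  E=26
Response(D) = first start − arrival = 0 − 0 = 0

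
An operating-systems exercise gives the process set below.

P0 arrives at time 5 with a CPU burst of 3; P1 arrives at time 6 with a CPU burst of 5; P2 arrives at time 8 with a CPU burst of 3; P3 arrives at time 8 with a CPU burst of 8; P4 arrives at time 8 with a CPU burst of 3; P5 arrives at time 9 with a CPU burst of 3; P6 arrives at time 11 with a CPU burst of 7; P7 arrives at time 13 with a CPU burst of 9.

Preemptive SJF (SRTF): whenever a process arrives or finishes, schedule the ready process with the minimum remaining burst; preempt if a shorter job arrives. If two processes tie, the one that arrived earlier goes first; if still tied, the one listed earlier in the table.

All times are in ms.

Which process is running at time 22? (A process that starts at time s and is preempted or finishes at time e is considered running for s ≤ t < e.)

P6

Gantt: | idle 0-5 | P0 5-8 | P2 8-11 | P4 11-14 | P5 14-17 | P1 17-22 | P6 22-29 | P3 29-37 | P7 37-46 |
Completion: P0=8  P1=22  P2=11  P3=37  P4=14  P5=17  P6=29  P7=46
Turnaround (C−A): P0=3  P1=16  P2=3  P3=29  P4=6  P5=8  P6=18  P7=33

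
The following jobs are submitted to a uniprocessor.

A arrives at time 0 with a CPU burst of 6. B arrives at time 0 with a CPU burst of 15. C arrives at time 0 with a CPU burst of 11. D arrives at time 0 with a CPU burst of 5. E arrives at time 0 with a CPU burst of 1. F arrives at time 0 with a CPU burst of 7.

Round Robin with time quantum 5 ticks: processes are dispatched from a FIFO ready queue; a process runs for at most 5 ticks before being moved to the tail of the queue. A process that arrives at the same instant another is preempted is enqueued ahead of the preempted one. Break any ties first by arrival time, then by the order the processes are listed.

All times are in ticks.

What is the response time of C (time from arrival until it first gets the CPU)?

10

Timeline: | A 0-5 | B 5-10 | C 10-15 | D 15-20 | E 20-21 | F 21-26 | A 26-27 | B 27-32 | C 32-37 | F 37-39 | B 39-44 | C 44-45 |
Completion: A=27  B=44  C=45  D=20  E=21  F=39
Turnaround (C−A): A=27  B=44  C=45  D=20  E=21  F=39
Response(C) = first start − arrival = 10 − 0 = 10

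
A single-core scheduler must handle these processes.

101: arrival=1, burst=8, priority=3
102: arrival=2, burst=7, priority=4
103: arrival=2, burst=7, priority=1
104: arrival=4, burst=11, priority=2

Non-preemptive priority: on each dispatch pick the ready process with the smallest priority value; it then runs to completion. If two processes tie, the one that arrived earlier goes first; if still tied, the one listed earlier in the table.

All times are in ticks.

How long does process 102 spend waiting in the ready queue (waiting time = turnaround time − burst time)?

25

Gantt: | idle 0-1 | 101 1-9 | 103 9-16 | 104 16-27 | 102 27-34 |
Completion: 101=9  102=34  103=16  104=27
Turnaround (C−A): 101=8  102=32  103=14  104=23
Waiting(102) = turnaround − burst = 32 − 7 = 25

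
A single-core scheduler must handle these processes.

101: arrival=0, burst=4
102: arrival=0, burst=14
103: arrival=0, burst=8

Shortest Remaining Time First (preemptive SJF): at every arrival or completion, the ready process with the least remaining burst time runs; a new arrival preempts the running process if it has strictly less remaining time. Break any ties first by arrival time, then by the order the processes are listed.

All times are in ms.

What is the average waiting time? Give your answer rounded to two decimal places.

5.33

Timeline: | 101 0-4 | 103 4-12 | 102 12-26 |
Completion: 101=4  102=26  103=12
Turnaround (C−A): 101=4  102=26  103=12
Waiting times: 101=0, 102=12, 103=4
Average waiting = (0+12+4) / 3 = 16/3 = 5.33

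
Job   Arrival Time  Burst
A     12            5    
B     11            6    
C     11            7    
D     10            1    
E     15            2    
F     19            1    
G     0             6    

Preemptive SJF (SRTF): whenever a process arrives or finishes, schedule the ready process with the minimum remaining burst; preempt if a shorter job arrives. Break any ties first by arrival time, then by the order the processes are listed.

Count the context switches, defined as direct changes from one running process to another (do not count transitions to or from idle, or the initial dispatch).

Schedule: | G 0-6 | idle 6-10 | D 10-11 | B 11-17 | E 17-19 | F 19-20 | A 20-25 | C 25-32 |
Completion: A=25  B=17  C=32  D=11  E=19  F=20  G=6

5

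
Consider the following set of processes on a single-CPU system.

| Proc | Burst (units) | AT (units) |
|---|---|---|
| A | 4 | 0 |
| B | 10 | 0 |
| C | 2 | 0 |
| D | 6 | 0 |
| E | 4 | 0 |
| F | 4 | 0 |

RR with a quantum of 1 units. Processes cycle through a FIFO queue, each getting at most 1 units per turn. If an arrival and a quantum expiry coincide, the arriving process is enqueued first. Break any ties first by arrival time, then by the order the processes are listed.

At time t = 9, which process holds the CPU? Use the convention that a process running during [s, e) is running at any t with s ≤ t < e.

D

Schedule: | A 0-1 | B 1-2 | C 2-3 | D 3-4 | E 4-5 | F 5-6 | A 6-7 | B 7-8 | C 8-9 | D 9-10 | E 10-11 | F 11-12 | A 12-13 | B 13-14 | D 14-15 | E 15-16 | F 16-17 | A 17-18 | B 18-19 | D 19-20 | E 20-21 | F 21-22 | B 22-23 | D 23-24 | B 24-25 | D 25-26 | B 26-30 |
Completion: A=18  B=30  C=9  D=26  E=21  F=22
Turnaround (C−A): A=18  B=30  C=9  D=26  E=21  F=22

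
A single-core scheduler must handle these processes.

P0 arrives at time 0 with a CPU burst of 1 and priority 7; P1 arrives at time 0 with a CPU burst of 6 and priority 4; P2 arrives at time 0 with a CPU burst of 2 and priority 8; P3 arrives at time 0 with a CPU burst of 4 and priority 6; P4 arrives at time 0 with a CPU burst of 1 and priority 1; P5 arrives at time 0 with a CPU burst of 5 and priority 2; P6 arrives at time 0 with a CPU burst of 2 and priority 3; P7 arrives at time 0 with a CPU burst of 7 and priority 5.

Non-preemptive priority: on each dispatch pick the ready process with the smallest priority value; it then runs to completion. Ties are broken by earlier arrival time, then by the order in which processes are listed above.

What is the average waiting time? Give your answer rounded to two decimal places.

12.63

Timeline: | P4 0-1 | P5 1-6 | P6 6-8 | P1 8-14 | P7 14-21 | P3 21-25 | P0 25-26 | P2 26-28 |
Completion: P0=26  P1=14  P2=28  P3=25  P4=1  P5=6  P6=8  P7=21
Turnaround (C−A): P0=26  P1=14  P2=28  P3=25  P4=1  P5=6  P6=8  P7=21
Waiting times: P0=25, P1=8, P2=26, P3=21, P4=0, P5=1, P6=6, P7=14
Average waiting = (25+8+26+21+0+1+6+14) / 8 = 101/8 = 12.63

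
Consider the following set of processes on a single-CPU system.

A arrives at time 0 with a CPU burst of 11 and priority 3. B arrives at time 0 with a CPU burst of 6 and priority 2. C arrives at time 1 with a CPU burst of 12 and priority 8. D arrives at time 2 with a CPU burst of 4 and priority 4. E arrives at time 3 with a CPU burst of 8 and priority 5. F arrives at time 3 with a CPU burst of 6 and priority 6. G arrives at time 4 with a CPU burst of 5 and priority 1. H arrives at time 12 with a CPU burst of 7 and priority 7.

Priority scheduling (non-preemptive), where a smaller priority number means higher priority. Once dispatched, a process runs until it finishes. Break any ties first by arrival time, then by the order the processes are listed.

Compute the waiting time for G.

Timeline: | B 0-6 | G 6-11 | A 11-22 | D 22-26 | E 26-34 | F 34-40 | H 40-47 | C 47-59 |
Completion: A=22  B=6  C=59  D=26  E=34  F=40  G=11  H=47
Turnaround (C−A): A=22  B=6  C=58  D=24  E=31  F=37  G=7  H=35
Waiting(G) = turnaround − burst = 7 − 5 = 2

2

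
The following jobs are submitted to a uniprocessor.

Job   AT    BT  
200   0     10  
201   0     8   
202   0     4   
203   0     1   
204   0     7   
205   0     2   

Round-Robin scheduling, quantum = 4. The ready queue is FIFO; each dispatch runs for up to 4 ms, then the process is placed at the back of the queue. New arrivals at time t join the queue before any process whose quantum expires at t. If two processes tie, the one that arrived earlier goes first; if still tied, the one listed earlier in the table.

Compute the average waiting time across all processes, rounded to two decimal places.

Gantt: | 200 0-4 | 201 4-8 | 202 8-12 | 203 12-13 | 204 13-17 | 205 17-19 | 200 19-23 | 201 23-27 | 204 27-30 | 200 30-32 |
Completion: 200=32  201=27  202=12  203=13  204=30  205=19
Waiting times: 200=22, 201=19, 202=8, 203=12, 204=23, 205=17
Average waiting = (22+19+8+12+23+17) / 6 = 101/6 = 16.83

16.83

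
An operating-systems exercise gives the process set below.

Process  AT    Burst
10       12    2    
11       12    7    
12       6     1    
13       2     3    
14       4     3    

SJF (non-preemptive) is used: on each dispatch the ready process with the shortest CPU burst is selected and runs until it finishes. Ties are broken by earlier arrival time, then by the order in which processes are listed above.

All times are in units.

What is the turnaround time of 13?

Schedule: | idle 0-2 | 13 2-5 | 14 5-8 | 12 8-9 | idle 9-12 | 10 12-14 | 11 14-21 |
Completion: 10=14  11=21  12=9  13=5  14=8
Turnaround(13) = completion − arrival = 5 − 2 = 3

3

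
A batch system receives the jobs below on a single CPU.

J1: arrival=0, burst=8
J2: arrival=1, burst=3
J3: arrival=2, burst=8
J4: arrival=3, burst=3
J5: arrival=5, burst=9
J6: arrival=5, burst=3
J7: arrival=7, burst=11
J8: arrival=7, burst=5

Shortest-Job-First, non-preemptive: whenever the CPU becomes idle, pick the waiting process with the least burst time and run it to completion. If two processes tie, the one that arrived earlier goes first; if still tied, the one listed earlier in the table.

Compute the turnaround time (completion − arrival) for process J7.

43

Schedule: | J1 0-8 | J2 8-11 | J4 11-14 | J6 14-17 | J8 17-22 | J3 22-30 | J5 30-39 | J7 39-50 |
Completion: J1=8  J2=11  J3=30  J4=14  J5=39  J6=17  J7=50  J8=22
Turnaround (C−A): J1=8  J2=10  J3=28  J4=11  J5=34  J6=12  J7=43  J8=15
Turnaround(J7) = completion − arrival = 50 − 7 = 43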